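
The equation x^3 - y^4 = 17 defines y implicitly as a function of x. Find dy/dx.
Apply d/dx to both sides, remembering that y depends on x. Each occurrence of y therefore brings in a y' = dy/dx via the chain rule.

With F(x, y) equal to the left-hand side minus the right, differentiate F term by term:
  d/dx[x^3] = 3x^2
  d/dx[-y^4] = -4y^3·y'
  d/dx[-17] = 0
Adding these up, d/dx[F] = 0 becomes
  (3x^2) + (-4y^3)·y' = 0,
so isolating y',
  dy/dx = -(3x^2)/(-4y^3) = 3x^2/(4y^3)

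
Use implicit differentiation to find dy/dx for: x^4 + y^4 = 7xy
Differentiate both sides with respect to x, treating y as y(x). By the chain rule, any term containing y contributes a factor of y' = dy/dx when we differentiate it.

Move every term to one side and write the relation as F(x, y) = 0. Term by term,
  d/dx[x^4] = 4x^3
  d/dx[-7xy] = -7x·y' - 7y
  d/dx[y^4] = 4y^3·y'

The pieces without y' make up ∂F/∂x and the coefficient of y' is ∂F/∂y:
  ∂F/∂x = 4x^3 - 7y,
  ∂F/∂y = -7x + 4y^3.

Since d/dx[F] = ∂F/∂x + (∂F/∂y)·y' = 0, solve for y':
  (∂F/∂y)·y' = -∂F/∂x
  dy/dx = -(∂F/∂x)/(∂F/∂y) = -(4x^3 - 7y)/(-7x + 4y^3) = (4x^3 - 7y)/(7x - 4y^3)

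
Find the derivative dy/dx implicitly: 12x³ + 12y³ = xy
Differentiate both sides with respect to x, treating y as y(x). By the chain rule, any term containing y contributes a factor of y' = dy/dx when we differentiate it.

Move every term to one side and write the relation as F(x, y) = 0. Term by term,
  d/dx[12x^3] = 36x^2
  d/dx[-xy] = -x·y' - y
  d/dx[12y^3] = 36y^2·y'

The pieces without y' make up ∂F/∂x and the coefficient of y' is ∂F/∂y:
  ∂F/∂x = 36x^2 - y,
  ∂F/∂y = -x + 36y^2.

Since d/dx[F] = ∂F/∂x + (∂F/∂y)·y' = 0, solve for y':
  (∂F/∂y)·y' = -∂F/∂x
  dy/dx = -(∂F/∂x)/(∂F/∂y) = -(36x^2 - y)/(-x + 36y^2) = (36x^2 - y)/(x - 36y^2)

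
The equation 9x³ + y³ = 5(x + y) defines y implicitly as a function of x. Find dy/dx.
Differentiate the relation implicitly: treat y = y(x) and apply the chain rule, so every y-derivative picks up a y' = dy/dx factor.

With everything moved to the left-hand side, differentiate term by term:
  d/dx[9x^3] = 27x^2
  d/dx[-5x] = -5
  d/dx[y^3] = 3y^2·y'
  d/dx[-5y] = -5·y'

Separating the contributions that come from x directly and those that come through y:
  without y':      27x^2 - 5
  multiplying y':  3y^2 - 5

so (27x^2 - 5) + (3y^2 - 5)·y' = 0, and therefore
  dy/dx = -(27x^2 - 5)/(3y^2 - 5) = (5 - 27x^2)/(3y^2 - 5)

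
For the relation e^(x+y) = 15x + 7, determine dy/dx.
Take d/dx of both sides. Since y is implicitly a function of x, the chain rule attaches a y' = dy/dx factor whenever we differentiate through y.

Set F(x, y) = (left side) − (right side), so the curve is F = 0. Differentiating each term of F:
  d/dx[-15x] = -15
  d/dx[e^(x + y)] = (y' + 1)·e^(x + y)
  d/dx[-7] = 0

Collecting, the y'-free part is the partial derivative in x and the y' coefficient is the partial derivative in y:
  ∂F/∂x = e^(x + y) - 15
  ∂F/∂y = e^(x + y)

so d/dx[F(x, y(x))] = ∂F/∂x + (∂F/∂y)·y' = 0. Rearranging,
  dy/dx = -(∂F/∂x)/(∂F/∂y) = -(e^(x + y) - 15)/(e^(x + y)) = 15e^(-x - y) - 1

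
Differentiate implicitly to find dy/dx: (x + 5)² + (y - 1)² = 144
Differentiate the relation implicitly: treat y = y(x) and apply the chain rule, so every y-derivative picks up a y' = dy/dx factor.

With everything moved to the left-hand side, differentiate term by term:
  d/dx[(x + 5)^2] = 2x + 10
  d/dx[(y - 1)^2] = 2·y'(y - 1)
  d/dx[-144] = 0

Separating the contributions that come from x directly and those that come through y:
  without y':      2x + 10
  multiplying y':  2y - 2

so (2x + 10) + (2y - 2)·y' = 0, and therefore
  dy/dx = -(2x + 10)/(2y - 2) = (-x - 5)/(y - 1)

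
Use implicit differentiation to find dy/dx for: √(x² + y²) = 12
Apply d/dx to both sides, remembering that y depends on x. Each occurrence of y therefore brings in a y' = dy/dx via the chain rule.

With F(x, y) equal to the left-hand side minus the right, differentiate F term by term:
  d/dx[√(x^2 + y^2)] = (x + y·y')/√(x^2 + y^2)
  d/dx[-12] = 0
Adding these up, d/dx[F] = 0 becomes
  (x/√(x^2 + y^2)) + (y/√(x^2 + y^2))·y' = 0,
so isolating y',
  dy/dx = -(x/√(x^2 + y^2))/(y/√(x^2 + y^2)) = -x/y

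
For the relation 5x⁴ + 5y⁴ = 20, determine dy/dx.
Apply d/dx to both sides, remembering that y depends on x. Each occurrence of y therefore brings in a y' = dy/dx via the chain rule.

With F(x, y) equal to the left-hand side minus the right, differentiate F term by term:
  d/dx[5x^4] = 20x^3
  d/dx[5y^4] = 20y^3·y'
  d/dx[-20] = 0
Adding these up, d/dx[F] = 0 becomes
  (20x^3) + (20y^3)·y' = 0,
so isolating y',
  dy/dx = -(20x^3)/(20y^3) = -x^3/y^3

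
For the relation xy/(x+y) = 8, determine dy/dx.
Differentiate both sides with respect to x, treating y as y(x). By the chain rule, any term containing y contributes a factor of y' = dy/dx when we differentiate it.

Move every term to one side and write the relation as F(x, y) = 0. Term by term,
  d/dx[xy/(x + y)] = xy(-y' - 1)/(x + y)^2 + x·y'/(x + y) + y/(x + y)
  d/dx[-8] = 0

The pieces without y' make up ∂F/∂x and the coefficient of y' is ∂F/∂y:
  ∂F/∂x = -xy/(x + y)^2 + y/(x + y),
  ∂F/∂y = -xy/(x + y)^2 + x/(x + y).

Since d/dx[F] = ∂F/∂x + (∂F/∂y)·y' = 0, solve for y':
  (∂F/∂y)·y' = -∂F/∂x
  dy/dx = -(∂F/∂x)/(∂F/∂y) = -(-xy/(x + y)^2 + y/(x + y))/(-xy/(x + y)^2 + x/(x + y))
        = -(y^2/(x + y)^2)/(x^2/(x + y)^2) = -y^2/x^2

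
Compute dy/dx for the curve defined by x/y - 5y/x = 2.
Take d/dx of both sides. Since y is implicitly a function of x, the chain rule attaches a y' = dy/dx factor whenever we differentiate through y.

Set F(x, y) = (left side) − (right side), so the curve is F = 0. Differentiating each term of F:
  d/dx[x/y] = -x·y'/y^2 + 1/y
  d/dx[-5y/x] = -5·y'/x + 5y/x^2
  d/dx[-2] = 0

Collecting, the y'-free part is the partial derivative in x and the y' coefficient is the partial derivative in y:
  ∂F/∂x = 1/y + 5y/x^2
  ∂F/∂y = -x/y^2 - 5/x

so d/dx[F(x, y(x))] = ∂F/∂x + (∂F/∂y)·y' = 0. Rearranging,
  dy/dx = -(∂F/∂x)/(∂F/∂y) = -(1/y + 5y/x^2)/(-x/y^2 - 5/x)
        = -((x^2 + 5y^2)/(x^2y))/(-(x^2 + 5y^2)/(xy^2)) = y/x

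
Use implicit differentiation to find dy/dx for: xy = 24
Apply d/dx to both sides, remembering that y depends on x. Each occurrence of y therefore brings in a y' = dy/dx via the chain rule.

With F(x, y) equal to the left-hand side minus the right, differentiate F term by term:
  d/dx[xy] = x·y' + y
  d/dx[-24] = 0
Adding these up, d/dx[F] = 0 becomes
  (y) + (x)·y' = 0,
so isolating y',
  dy/dx = -(y)/(x) = -y/x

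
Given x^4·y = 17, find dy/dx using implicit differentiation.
Differentiate both sides with respect to x, treating y as y(x). By the chain rule, any term containing y contributes a factor of y' = dy/dx when we differentiate it.

Move every term to one side and write the relation as F(x, y) = 0. Term by term,
  d/dx[x^4y] = x^4·y' + 4x^3y
  d/dx[-17] = 0

The pieces without y' make up ∂F/∂x and the coefficient of y' is ∂F/∂y:
  ∂F/∂x = 4x^3y,
  ∂F/∂y = x^4.

Since d/dx[F] = ∂F/∂x + (∂F/∂y)·y' = 0, solve for y':
  (∂F/∂y)·y' = -∂F/∂x
  dy/dx = -(∂F/∂x)/(∂F/∂y) = -(4x^3y)/(x^4) = -4y/x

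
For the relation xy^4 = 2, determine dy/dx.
Differentiate both sides with respect to x, treating y as y(x). By the chain rule, any term containing y contributes a factor of y' = dy/dx when we differentiate it.

Move every term to one side and write the relation as F(x, y) = 0. Term by term,
  d/dx[xy^4] = 4xy^3·y' + y^4
  d/dx[-2] = 0

The pieces without y' make up ∂F/∂x and the coefficient of y' is ∂F/∂y:
  ∂F/∂x = y^4,
  ∂F/∂y = 4xy^3.

Since d/dx[F] = ∂F/∂x + (∂F/∂y)·y' = 0, solve for y':
  (∂F/∂y)·y' = -∂F/∂x
  dy/dx = -(∂F/∂x)/(∂F/∂y) = -(y^4)/(4xy^3) = -y/(4x)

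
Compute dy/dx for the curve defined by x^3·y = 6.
Differentiate the relation implicitly: treat y = y(x) and apply the chain rule, so every y-derivative picks up a y' = dy/dx factor.

With everything moved to the left-hand side, differentiate term by term:
  d/dx[x^3y] = x^3·y' + 3x^2y
  d/dx[-6] = 0

Separating the contributions that come from x directly and those that come through y:
  without y':      3x^2y
  multiplying y':  x^3

so (3x^2y) + (x^3)·y' = 0, and therefore
  dy/dx = -(3x^2y)/(x^3) = -3y/x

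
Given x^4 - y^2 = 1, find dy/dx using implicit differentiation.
Take d/dx of both sides. Since y is implicitly a function of x, the chain rule attaches a y' = dy/dx factor whenever we differentiate through y.

Set F(x, y) = (left side) − (right side), so the curve is F = 0. Differentiating each term of F:
  d/dx[x^4] = 4x^3
  d/dx[-y^2] = -2y·y'
  d/dx[-1] = 0

Collecting, the y'-free part is the partial derivative in x and the y' coefficient is the partial derivative in y:
  ∂F/∂x = 4x^3
  ∂F/∂y = -2y

so d/dx[F(x, y(x))] = ∂F/∂x + (∂F/∂y)·y' = 0. Rearranging,
  dy/dx = -(∂F/∂x)/(∂F/∂y) = -(4x^3)/(-2y) = 2x^3/y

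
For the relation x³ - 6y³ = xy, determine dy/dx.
Apply d/dx to both sides, remembering that y depends on x. Each occurrence of y therefore brings in a y' = dy/dx via the chain rule.

With F(x, y) equal to the left-hand side minus the right, differentiate F term by term:
  d/dx[x^3] = 3x^2
  d/dx[-xy] = -x·y' - y
  d/dx[-6y^3] = -18y^2·y'
Adding these up, d/dx[F] = 0 becomes
  (3x^2 - y) + (-x - 18y^2)·y' = 0,
so isolating y',
  dy/dx = -(3x^2 - y)/(-x - 18y^2) = (3x^2 - y)/(x + 18y^2)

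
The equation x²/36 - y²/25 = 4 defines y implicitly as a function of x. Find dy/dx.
Differentiate both sides with respect to x, treating y as y(x). By the chain rule, any term containing y contributes a factor of y' = dy/dx when we differentiate it.

Move every term to one side and write the relation as F(x, y) = 0. Term by term,
  d/dx[x^2/36] = x/18
  d/dx[-y^2/25] = -2y·y'/25
  d/dx[-4] = 0

The pieces without y' make up ∂F/∂x and the coefficient of y' is ∂F/∂y:
  ∂F/∂x = x/18,
  ∂F/∂y = -2y/25.

Since d/dx[F] = ∂F/∂x + (∂F/∂y)·y' = 0, solve for y':
  (∂F/∂y)·y' = -∂F/∂x
  dy/dx = -(∂F/∂x)/(∂F/∂y) = -(x/18)/(-2y/25) = 25x/(36y)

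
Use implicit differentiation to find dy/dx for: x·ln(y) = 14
Differentiate both sides with respect to x, treating y as y(x). By the chain rule, any term containing y contributes a factor of y' = dy/dx when we differentiate it.

Move every term to one side and write the relation as F(x, y) = 0. Term by term,
  d/dx[x·ln(y)] = x·y'/y + ln(y)
  d/dx[-14] = 0

The pieces without y' make up ∂F/∂x and the coefficient of y' is ∂F/∂y:
  ∂F/∂x = ln(y),
  ∂F/∂y = x/y.

Since d/dx[F] = ∂F/∂x + (∂F/∂y)·y' = 0, solve for y':
  (∂F/∂y)·y' = -∂F/∂x
  dy/dx = -(∂F/∂x)/(∂F/∂y) = -(ln(y))/(x/y) = -y·ln(y)/x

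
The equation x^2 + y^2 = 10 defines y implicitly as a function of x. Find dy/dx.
Take d/dx of both sides. Since y is implicitly a function of x, the chain rule attaches a y' = dy/dx factor whenever we differentiate through y.

Set F(x, y) = (left side) − (right side), so the curve is F = 0. Differentiating each term of F:
  d/dx[x^2] = 2x
  d/dx[y^2] = 2y·y'
  d/dx[-10] = 0

Collecting, the y'-free part is the partial derivative in x and the y' coefficient is the partial derivative in y:
  ∂F/∂x = 2x
  ∂F/∂y = 2y

so d/dx[F(x, y(x))] = ∂F/∂x + (∂F/∂y)·y' = 0. Rearranging,
  dy/dx = -(∂F/∂x)/(∂F/∂y) = -(2x)/(2y) = -x/y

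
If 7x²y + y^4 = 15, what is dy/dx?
Differentiate both sides with respect to x, treating y as y(x). By the chain rule, any term containing y contributes a factor of y' = dy/dx when we differentiate it.

Move every term to one side and write the relation as F(x, y) = 0. Term by term,
  d/dx[7x^2y] = 7x^2·y' + 14xy
  d/dx[y^4] = 4y^3·y'
  d/dx[-15] = 0

The pieces without y' make up ∂F/∂x and the coefficient of y' is ∂F/∂y:
  ∂F/∂x = 14xy,
  ∂F/∂y = 7x^2 + 4y^3.

Since d/dx[F] = ∂F/∂x + (∂F/∂y)·y' = 0, solve for y':
  (∂F/∂y)·y' = -∂F/∂x
  dy/dx = -(∂F/∂x)/(∂F/∂y) = -(14xy)/(7x^2 + 4y^3) = -14xy/(7x^2 + 4y^3)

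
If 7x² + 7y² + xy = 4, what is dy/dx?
Take d/dx of both sides. Since y is implicitly a function of x, the chain rule attaches a y' = dy/dx factor whenever we differentiate through y.

Set F(x, y) = (left side) − (right side), so the curve is F = 0. Differentiating each term of F:
  d/dx[7x^2] = 14x
  d/dx[xy] = x·y' + y
  d/dx[7y^2] = 14y·y'
  d/dx[-4] = 0

Collecting, the y'-free part is the partial derivative in x and the y' coefficient is the partial derivative in y:
  ∂F/∂x = 14x + y
  ∂F/∂y = x + 14y

so d/dx[F(x, y(x))] = ∂F/∂x + (∂F/∂y)·y' = 0. Rearranging,
  dy/dx = -(∂F/∂x)/(∂F/∂y) = -(14x + y)/(x + 14y) = (-14x - y)/(x + 14y)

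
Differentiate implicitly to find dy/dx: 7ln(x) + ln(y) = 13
Take d/dx of both sides. Since y is implicitly a function of x, the chain rule attaches a y' = dy/dx factor whenever we differentiate through y.

Set F(x, y) = (left side) − (right side), so the curve is F = 0. Differentiating each term of F:
  d/dx[7ln(x)] = 7/x
  d/dx[ln(y)] = y'/y
  d/dx[-13] = 0

Collecting, the y'-free part is the partial derivative in x and the y' coefficient is the partial derivative in y:
  ∂F/∂x = 7/x
  ∂F/∂y = 1/y

so d/dx[F(x, y(x))] = ∂F/∂x + (∂F/∂y)·y' = 0. Rearranging,
  dy/dx = -(∂F/∂x)/(∂F/∂y) = -(7/x)/(1/y) = -7y/x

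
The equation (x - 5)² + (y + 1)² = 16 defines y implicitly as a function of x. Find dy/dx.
Differentiate the relation implicitly: treat y = y(x) and apply the chain rule, so every y-derivative picks up a y' = dy/dx factor.

With everything moved to the left-hand side, differentiate term by term:
  d/dx[(x - 5)^2] = 2x - 10
  d/dx[(y + 1)^2] = 2·y'(y + 1)
  d/dx[-16] = 0

Separating the contributions that come from x directly and those that come through y:
  without y':      2x - 10
  multiplying y':  2y + 2

so (2x - 10) + (2y + 2)·y' = 0, and therefore
  dy/dx = -(2x - 10)/(2y + 2) = (5 - x)/(y + 1)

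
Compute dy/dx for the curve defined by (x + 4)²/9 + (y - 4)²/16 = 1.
Take d/dx of both sides. Since y is implicitly a function of x, the chain rule attaches a y' = dy/dx factor whenever we differentiate through y.

Set F(x, y) = (left side) − (right side), so the curve is F = 0. Differentiating each term of F:
  d/dx[(x + 4)^2/9] = 2x/9 + 8/9
  d/dx[(y - 4)^2/16] = y'(y - 4)/8
  d/dx[-1] = 0

Collecting, the y'-free part is the partial derivative in x and the y' coefficient is the partial derivative in y:
  ∂F/∂x = 2x/9 + 8/9
  ∂F/∂y = y/8 - 1/2

so d/dx[F(x, y(x))] = ∂F/∂x + (∂F/∂y)·y' = 0. Rearranging,
  dy/dx = -(∂F/∂x)/(∂F/∂y) = -(2x/9 + 8/9)/(y/8 - 1/2)
        = -(2(x + 4)/9)/((y - 4)/8) = 16(-x - 4)/(9(y - 4))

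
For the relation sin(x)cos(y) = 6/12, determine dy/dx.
Apply d/dx to both sides, remembering that y depends on x. Each occurrence of y therefore brings in a y' = dy/dx via the chain rule.

With F(x, y) equal to the left-hand side minus the right, differentiate F term by term:
  d/dx[sin(x)·cos(y)] = -y'·sin(x)·sin(y) + cos(x)·cos(y)
  d/dx[-1/2] = 0
Adding these up, d/dx[F] = 0 becomes
  (cos(x)·cos(y)) + (-sin(x)·sin(y))·y' = 0,
so isolating y',
  dy/dx = -(cos(x)·cos(y))/(-sin(x)·sin(y)) = 1/(tan(x)·tan(y))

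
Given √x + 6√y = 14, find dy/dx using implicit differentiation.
Differentiate both sides with respect to x, treating y as y(x). By the chain rule, any term containing y contributes a factor of y' = dy/dx when we differentiate it.

Move every term to one side and write the relation as F(x, y) = 0. Term by term,
  d/dx[√(x)] = 1/(2√(x))
  d/dx[6√(y)] = 3·y'/√(y)
  d/dx[-14] = 0

The pieces without y' make up ∂F/∂x and the coefficient of y' is ∂F/∂y:
  ∂F/∂x = 1/(2√(x)),
  ∂F/∂y = 3/√(y).

Since d/dx[F] = ∂F/∂x + (∂F/∂y)·y' = 0, solve for y':
  (∂F/∂y)·y' = -∂F/∂x
  dy/dx = -(∂F/∂x)/(∂F/∂y) = -(1/(2√(x)))/(3/√(y)) = -√(y)/(6√(x))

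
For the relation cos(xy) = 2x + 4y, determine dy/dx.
Take d/dx of both sides. Since y is implicitly a function of x, the chain rule attaches a y' = dy/dx factor whenever we differentiate through y.

Set F(x, y) = (left side) − (right side), so the curve is F = 0. Differentiating each term of F:
  d/dx[-2x] = -2
  d/dx[-4y] = -4·y'
  d/dx[cos(xy)] = -(x·y' + y)·sin(xy)

Collecting, the y'-free part is the partial derivative in x and the y' coefficient is the partial derivative in y:
  ∂F/∂x = -y·sin(xy) - 2
  ∂F/∂y = -x·sin(xy) - 4

so d/dx[F(x, y(x))] = ∂F/∂x + (∂F/∂y)·y' = 0. Rearranging,
  dy/dx = -(∂F/∂x)/(∂F/∂y) = -(-y·sin(xy) - 2)/(-x·sin(xy) - 4) = -(y·sin(xy) + 2)/(x·sin(xy) + 4)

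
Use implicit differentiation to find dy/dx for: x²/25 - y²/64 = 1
Apply d/dx to both sides, remembering that y depends on x. Each occurrence of y therefore brings in a y' = dy/dx via the chain rule.

With F(x, y) equal to the left-hand side minus the right, differentiate F term by term:
  d/dx[x^2/25] = 2x/25
  d/dx[-y^2/64] = -y·y'/32
  d/dx[-1] = 0
Adding these up, d/dx[F] = 0 becomes
  (2x/25) + (-y/32)·y' = 0,
so isolating y',
  dy/dx = -(2x/25)/(-y/32) = 64x/(25y)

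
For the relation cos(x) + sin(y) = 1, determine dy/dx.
Differentiate both sides with respect to x, treating y as y(x). By the chain rule, any term containing y contributes a factor of y' = dy/dx when we differentiate it.

Move every term to one side and write the relation as F(x, y) = 0. Term by term,
  d/dx[sin(y)] = y'·cos(y)
  d/dx[cos(x)] = -sin(x)
  d/dx[-1] = 0

The pieces without y' make up ∂F/∂x and the coefficient of y' is ∂F/∂y:
  ∂F/∂x = -sin(x),
  ∂F/∂y = cos(y).

Since d/dx[F] = ∂F/∂x + (∂F/∂y)·y' = 0, solve for y':
  (∂F/∂y)·y' = -∂F/∂x
  dy/dx = -(∂F/∂x)/(∂F/∂y) = -(-sin(x))/(cos(y)) = sin(x)/cos(y)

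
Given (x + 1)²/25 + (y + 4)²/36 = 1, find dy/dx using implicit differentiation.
Differentiate the relation implicitly: treat y = y(x) and apply the chain rule, so every y-derivative picks up a y' = dy/dx factor.

With everything moved to the left-hand side, differentiate term by term:
  d/dx[(x + 1)^2/25] = 2x/25 + 2/25
  d/dx[(y + 4)^2/36] = y'(y + 4)/18
  d/dx[-1] = 0

Separating the contributions that come from x directly and those that come through y:
  without y':      2x/25 + 2/25
  multiplying y':  y/18 + 2/9

so (2x/25 + 2/25) + (y/18 + 2/9)·y' = 0, and therefore
  dy/dx = -(2x/25 + 2/25)/(y/18 + 2/9)
        = -(2(x + 1)/25)/((y + 4)/18) = 36(-x - 1)/(25(y + 4))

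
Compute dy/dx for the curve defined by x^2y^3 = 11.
Take d/dx of both sides. Since y is implicitly a function of x, the chain rule attaches a y' = dy/dx factor whenever we differentiate through y.

Set F(x, y) = (left side) − (right side), so the curve is F = 0. Differentiating each term of F:
  d/dx[x^2y^3] = 3x^2y^2·y' + 2xy^3
  d/dx[-11] = 0

Collecting, the y'-free part is the partial derivative in x and the y' coefficient is the partial derivative in y:
  ∂F/∂x = 2xy^3
  ∂F/∂y = 3x^2y^2

so d/dx[F(x, y(x))] = ∂F/∂x + (∂F/∂y)·y' = 0. Rearranging,
  dy/dx = -(∂F/∂x)/(∂F/∂y) = -(2xy^3)/(3x^2y^2) = -2y/(3x)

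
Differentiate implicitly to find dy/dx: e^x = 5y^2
Differentiate both sides with respect to x, treating y as y(x). By the chain rule, any term containing y contributes a factor of y' = dy/dx when we differentiate it.

Move every term to one side and write the relation as F(x, y) = 0. Term by term,
  d/dx[-5y^2] = -10y·y'
  d/dx[e^(x)] = e^(x)

The pieces without y' make up ∂F/∂x and the coefficient of y' is ∂F/∂y:
  ∂F/∂x = e^(x),
  ∂F/∂y = -10y.

Since d/dx[F] = ∂F/∂x + (∂F/∂y)·y' = 0, solve for y':
  (∂F/∂y)·y' = -∂F/∂x
  dy/dx = -(∂F/∂x)/(∂F/∂y) = -(e^(x))/(-10y) = e^(x)/(10y)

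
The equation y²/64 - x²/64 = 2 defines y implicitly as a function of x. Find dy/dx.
Differentiate the relation implicitly: treat y = y(x) and apply the chain rule, so every y-derivative picks up a y' = dy/dx factor.

With everything moved to the left-hand side, differentiate term by term:
  d/dx[-x^2/64] = -x/32
  d/dx[y^2/64] = y·y'/32
  d/dx[-2] = 0

Separating the contributions that come from x directly and those that come through y:
  without y':      -x/32
  multiplying y':  y/32

so (-x/32) + (y/32)·y' = 0, and therefore
  dy/dx = -(-x/32)/(y/32) = x/y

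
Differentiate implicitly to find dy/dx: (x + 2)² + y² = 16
Apply d/dx to both sides, remembering that y depends on x. Each occurrence of y therefore brings in a y' = dy/dx via the chain rule.

With F(x, y) equal to the left-hand side minus the right, differentiate F term by term:
  d/dx[y^2] = 2y·y'
  d/dx[(x + 2)^2] = 2x + 4
  d/dx[-16] = 0
Adding these up, d/dx[F] = 0 becomes
  (2x + 4) + (2y)·y' = 0,
so isolating y',
  dy/dx = -(2x + 4)/(2y) = (-x - 2)/y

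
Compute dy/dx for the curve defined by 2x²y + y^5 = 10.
Take d/dx of both sides. Since y is implicitly a function of x, the chain rule attaches a y' = dy/dx factor whenever we differentiate through y.

Set F(x, y) = (left side) − (right side), so the curve is F = 0. Differentiating each term of F:
  d/dx[2x^2y] = 2x^2·y' + 4xy
  d/dx[y^5] = 5y^4·y'
  d/dx[-10] = 0

Collecting, the y'-free part is the partial derivative in x and the y' coefficient is the partial derivative in y:
  ∂F/∂x = 4xy
  ∂F/∂y = 2x^2 + 5y^4

so d/dx[F(x, y(x))] = ∂F/∂x + (∂F/∂y)·y' = 0. Rearranging,
  dy/dx = -(∂F/∂x)/(∂F/∂y) = -(4xy)/(2x^2 + 5y^4) = -4xy/(2x^2 + 5y^4)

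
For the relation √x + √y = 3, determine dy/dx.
Take d/dx of both sides. Since y is implicitly a function of x, the chain rule attaches a y' = dy/dx factor whenever we differentiate through y.

Set F(x, y) = (left side) − (right side), so the curve is F = 0. Differentiating each term of F:
  d/dx[√(x)] = 1/(2√(x))
  d/dx[√(y)] = y'/(2√(y))
  d/dx[-3] = 0

Collecting, the y'-free part is the partial derivative in x and the y' coefficient is the partial derivative in y:
  ∂F/∂x = 1/(2√(x))
  ∂F/∂y = 1/(2√(y))

so d/dx[F(x, y(x))] = ∂F/∂x + (∂F/∂y)·y' = 0. Rearranging,
  dy/dx = -(∂F/∂x)/(∂F/∂y) = -(1/(2√(x)))/(1/(2√(y))) = -√(y)/√(x)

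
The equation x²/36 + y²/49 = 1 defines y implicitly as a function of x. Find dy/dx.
Apply d/dx to both sides, remembering that y depends on x. Each occurrence of y therefore brings in a y' = dy/dx via the chain rule.

With F(x, y) equal to the left-hand side minus the right, differentiate F term by term:
  d/dx[x^2/36] = x/18
  d/dx[y^2/49] = 2y·y'/49
  d/dx[-1] = 0
Adding these up, d/dx[F] = 0 becomes
  (x/18) + (2y/49)·y' = 0,
so isolating y',
  dy/dx = -(x/18)/(2y/49) = -49x/(36y)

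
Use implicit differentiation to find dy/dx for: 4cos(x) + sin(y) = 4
Take d/dx of both sides. Since y is implicitly a function of x, the chain rule attaches a y' = dy/dx factor whenever we differentiate through y.

Set F(x, y) = (left side) − (right side), so the curve is F = 0. Differentiating each term of F:
  d/dx[sin(y)] = y'·cos(y)
  d/dx[4cos(x)] = -4sin(x)
  d/dx[-4] = 0

Collecting, the y'-free part is the partial derivative in x and the y' coefficient is the partial derivative in y:
  ∂F/∂x = -4sin(x)
  ∂F/∂y = cos(y)

so d/dx[F(x, y(x))] = ∂F/∂x + (∂F/∂y)·y' = 0. Rearranging,
  dy/dx = -(∂F/∂x)/(∂F/∂y) = -(-4sin(x))/(cos(y)) = 4sin(x)/cos(y)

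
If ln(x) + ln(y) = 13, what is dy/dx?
Take d/dx of both sides. Since y is implicitly a function of x, the chain rule attaches a y' = dy/dx factor whenever we differentiate through y.

Set F(x, y) = (left side) − (right side), so the curve is F = 0. Differentiating each term of F:
  d/dx[ln(x)] = 1/x
  d/dx[ln(y)] = y'/y
  d/dx[-13] = 0

Collecting, the y'-free part is the partial derivative in x and the y' coefficient is the partial derivative in y:
  ∂F/∂x = 1/x
  ∂F/∂y = 1/y

so d/dx[F(x, y(x))] = ∂F/∂x + (∂F/∂y)·y' = 0. Rearranging,
  dy/dx = -(∂F/∂x)/(∂F/∂y) = -(1/x)/(1/y) = -y/x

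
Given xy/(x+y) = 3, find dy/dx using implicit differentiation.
Take d/dx of both sides. Since y is implicitly a function of x, the chain rule attaches a y' = dy/dx factor whenever we differentiate through y.

Set F(x, y) = (left side) − (right side), so the curve is F = 0. Differentiating each term of F:
  d/dx[xy/(x + y)] = xy(-y' - 1)/(x + y)^2 + x·y'/(x + y) + y/(x + y)
  d/dx[-3] = 0

Collecting, the y'-free part is the partial derivative in x and the y' coefficient is the partial derivative in y:
  ∂F/∂x = -xy/(x + y)^2 + y/(x + y)
  ∂F/∂y = -xy/(x + y)^2 + x/(x + y)

so d/dx[F(x, y(x))] = ∂F/∂x + (∂F/∂y)·y' = 0. Rearranging,
  dy/dx = -(∂F/∂x)/(∂F/∂y) = -(-xy/(x + y)^2 + y/(x + y))/(-xy/(x + y)^2 + x/(x + y))
        = -(y^2/(x + y)^2)/(x^2/(x + y)^2) = -y^2/x^2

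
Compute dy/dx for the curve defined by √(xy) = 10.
Differentiate both sides with respect to x, treating y as y(x). By the chain rule, any term containing y contributes a factor of y' = dy/dx when we differentiate it.

Move every term to one side and write the relation as F(x, y) = 0. Term by term,
  d/dx[√(xy)] = √(xy)(x·y'/2 + y/2)/(xy)
  d/dx[-10] = 0

The pieces without y' make up ∂F/∂x and the coefficient of y' is ∂F/∂y:
  ∂F/∂x = √(xy)/(2x),
  ∂F/∂y = √(xy)/(2y).

Since d/dx[F] = ∂F/∂x + (∂F/∂y)·y' = 0, solve for y':
  (∂F/∂y)·y' = -∂F/∂x
  dy/dx = -(∂F/∂x)/(∂F/∂y) = -(√(xy)/(2x))/(√(xy)/(2y)) = -y/x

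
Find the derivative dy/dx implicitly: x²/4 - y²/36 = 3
Take d/dx of both sides. Since y is implicitly a function of x, the chain rule attaches a y' = dy/dx factor whenever we differentiate through y.

Set F(x, y) = (left side) − (right side), so the curve is F = 0. Differentiating each term of F:
  d/dx[x^2/4] = x/2
  d/dx[-y^2/36] = -y·y'/18
  d/dx[-3] = 0

Collecting, the y'-free part is the partial derivative in x and the y' coefficient is the partial derivative in y:
  ∂F/∂x = x/2
  ∂F/∂y = -y/18

so d/dx[F(x, y(x))] = ∂F/∂x + (∂F/∂y)·y' = 0. Rearranging,
  dy/dx = -(∂F/∂x)/(∂F/∂y) = -(x/2)/(-y/18) = 9x/y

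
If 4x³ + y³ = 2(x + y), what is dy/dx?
Differentiate both sides with respect to x, treating y as y(x). By the chain rule, any term containing y contributes a factor of y' = dy/dx when we differentiate it.

Move every term to one side and write the relation as F(x, y) = 0. Term by term,
  d/dx[4x^3] = 12x^2
  d/dx[-2x] = -2
  d/dx[y^3] = 3y^2·y'
  d/dx[-2y] = -2·y'

The pieces without y' make up ∂F/∂x and the coefficient of y' is ∂F/∂y:
  ∂F/∂x = 12x^2 - 2,
  ∂F/∂y = 3y^2 - 2.

Since d/dx[F] = ∂F/∂x + (∂F/∂y)·y' = 0, solve for y':
  (∂F/∂y)·y' = -∂F/∂x
  dy/dx = -(∂F/∂x)/(∂F/∂y) = -(12x^2 - 2)/(3y^2 - 2) = 2(1 - 6x^2)/(3y^2 - 2)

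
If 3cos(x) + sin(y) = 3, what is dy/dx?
Differentiate both sides with respect to x, treating y as y(x). By the chain rule, any term containing y contributes a factor of y' = dy/dx when we differentiate it.

Move every term to one side and write the relation as F(x, y) = 0. Term by term,
  d/dx[sin(y)] = y'·cos(y)
  d/dx[3cos(x)] = -3sin(x)
  d/dx[-3] = 0

The pieces without y' make up ∂F/∂x and the coefficient of y' is ∂F/∂y:
  ∂F/∂x = -3sin(x),
  ∂F/∂y = cos(y).

Since d/dx[F] = ∂F/∂x + (∂F/∂y)·y' = 0, solve for y':
  (∂F/∂y)·y' = -∂F/∂x
  dy/dx = -(∂F/∂x)/(∂F/∂y) = -(-3sin(x))/(cos(y)) = 3sin(x)/cos(y)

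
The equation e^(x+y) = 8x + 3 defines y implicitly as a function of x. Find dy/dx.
Differentiate the relation implicitly: treat y = y(x) and apply the chain rule, so every y-derivative picks up a y' = dy/dx factor.

With everything moved to the left-hand side, differentiate term by term:
  d/dx[-8x] = -8
  d/dx[e^(x + y)] = (y' + 1)·e^(x + y)
  d/dx[-3] = 0

Separating the contributions that come from x directly and those that come through y:
  without y':      e^(x + y) - 8
  multiplying y':  e^(x + y)

so (e^(x + y) - 8) + (e^(x + y))·y' = 0, and therefore
  dy/dx = -(e^(x + y) - 8)/(e^(x + y)) = 8e^(-x - y) - 1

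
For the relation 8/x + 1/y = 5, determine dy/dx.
Take d/dx of both sides. Since y is implicitly a function of x, the chain rule attaches a y' = dy/dx factor whenever we differentiate through y.

Set F(x, y) = (left side) − (right side), so the curve is F = 0. Differentiating each term of F:
  d/dx[1/y] = -y'/y^2
  d/dx[8/x] = -8/x^2
  d/dx[-5] = 0

Collecting, the y'-free part is the partial derivative in x and the y' coefficient is the partial derivative in y:
  ∂F/∂x = -8/x^2
  ∂F/∂y = -1/y^2

so d/dx[F(x, y(x))] = ∂F/∂x + (∂F/∂y)·y' = 0. Rearranging,
  dy/dx = -(∂F/∂x)/(∂F/∂y) = -(-8/x^2)/(-1/y^2) = -8y^2/x^2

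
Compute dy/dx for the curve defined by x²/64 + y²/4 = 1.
Differentiate both sides with respect to x, treating y as y(x). By the chain rule, any term containing y contributes a factor of y' = dy/dx when we differentiate it.

Move every term to one side and write the relation as F(x, y) = 0. Term by term,
  d/dx[x^2/64] = x/32
  d/dx[y^2/4] = y·y'/2
  d/dx[-1] = 0

The pieces without y' make up ∂F/∂x and the coefficient of y' is ∂F/∂y:
  ∂F/∂x = x/32,
  ∂F/∂y = y/2.

Since d/dx[F] = ∂F/∂x + (∂F/∂y)·y' = 0, solve for y':
  (∂F/∂y)·y' = -∂F/∂x
  dy/dx = -(∂F/∂x)/(∂F/∂y) = -(x/32)/(y/2) = -x/(16y)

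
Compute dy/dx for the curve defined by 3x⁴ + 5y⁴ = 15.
Differentiate the relation implicitly: treat y = y(x) and apply the chain rule, so every y-derivative picks up a y' = dy/dx factor.

With everything moved to the left-hand side, differentiate term by term:
  d/dx[3x^4] = 12x^3
  d/dx[5y^4] = 20y^3·y'
  d/dx[-15] = 0

Separating the contributions that come from x directly and those that come through y:
  without y':      12x^3
  multiplying y':  20y^3

so (12x^3) + (20y^3)·y' = 0, and therefore
  dy/dx = -(12x^3)/(20y^3) = -3x^3/(5y^3)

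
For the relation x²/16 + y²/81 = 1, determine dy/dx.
Take d/dx of both sides. Since y is implicitly a function of x, the chain rule attaches a y' = dy/dx factor whenever we differentiate through y.

Set F(x, y) = (left side) − (right side), so the curve is F = 0. Differentiating each term of F:
  d/dx[x^2/16] = x/8
  d/dx[y^2/81] = 2y·y'/81
  d/dx[-1] = 0

Collecting, the y'-free part is the partial derivative in x and the y' coefficient is the partial derivative in y:
  ∂F/∂x = x/8
  ∂F/∂y = 2y/81

so d/dx[F(x, y(x))] = ∂F/∂x + (∂F/∂y)·y' = 0. Rearranging,
  dy/dx = -(∂F/∂x)/(∂F/∂y) = -(x/8)/(2y/81) = -81x/(16y)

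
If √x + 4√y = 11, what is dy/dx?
Differentiate the relation implicitly: treat y = y(x) and apply the chain rule, so every y-derivative picks up a y' = dy/dx factor.

With everything moved to the left-hand side, differentiate term by term:
  d/dx[√(x)] = 1/(2√(x))
  d/dx[4√(y)] = 2·y'/√(y)
  d/dx[-11] = 0

Separating the contributions that come from x directly and those that come through y:
  without y':      1/(2√(x))
  multiplying y':  2/√(y)

so (1/(2√(x))) + (2/√(y))·y' = 0, and therefore
  dy/dx = -(1/(2√(x)))/(2/√(y)) = -√(y)/(4√(x))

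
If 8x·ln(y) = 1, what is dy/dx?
Differentiate both sides with respect to x, treating y as y(x). By the chain rule, any term containing y contributes a factor of y' = dy/dx when we differentiate it.

Move every term to one side and write the relation as F(x, y) = 0. Term by term,
  d/dx[8x·ln(y)] = 8x·y'/y + 8ln(y)
  d/dx[-1] = 0

The pieces without y' make up ∂F/∂x and the coefficient of y' is ∂F/∂y:
  ∂F/∂x = 8ln(y),
  ∂F/∂y = 8x/y.

Since d/dx[F] = ∂F/∂x + (∂F/∂y)·y' = 0, solve for y':
  (∂F/∂y)·y' = -∂F/∂x
  dy/dx = -(∂F/∂x)/(∂F/∂y) = -(8ln(y))/(8x/y) = -y·ln(y)/x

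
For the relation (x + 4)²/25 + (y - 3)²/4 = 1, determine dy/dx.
Take d/dx of both sides. Since y is implicitly a function of x, the chain rule attaches a y' = dy/dx factor whenever we differentiate through y.

Set F(x, y) = (left side) − (right side), so the curve is F = 0. Differentiating each term of F:
  d/dx[(x + 4)^2/25] = 2x/25 + 8/25
  d/dx[(y - 3)^2/4] = y'(y - 3)/2
  d/dx[-1] = 0

Collecting, the y'-free part is the partial derivative in x and the y' coefficient is the partial derivative in y:
  ∂F/∂x = 2x/25 + 8/25
  ∂F/∂y = y/2 - 3/2

so d/dx[F(x, y(x))] = ∂F/∂x + (∂F/∂y)·y' = 0. Rearranging,
  dy/dx = -(∂F/∂x)/(∂F/∂y) = -(2x/25 + 8/25)/(y/2 - 3/2)
        = -(2(x + 4)/25)/((y - 3)/2) = 4(-x - 4)/(25(y - 3))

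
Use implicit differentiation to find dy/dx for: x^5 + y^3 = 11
Differentiate both sides with respect to x, treating y as y(x). By the chain rule, any term containing y contributes a factor of y' = dy/dx when we differentiate it.

Move every term to one side and write the relation as F(x, y) = 0. Term by term,
  d/dx[x^5] = 5x^4
  d/dx[y^3] = 3y^2·y'
  d/dx[-11] = 0

The pieces without y' make up ∂F/∂x and the coefficient of y' is ∂F/∂y:
  ∂F/∂x = 5x^4,
  ∂F/∂y = 3y^2.

Since d/dx[F] = ∂F/∂x + (∂F/∂y)·y' = 0, solve for y':
  (∂F/∂y)·y' = -∂F/∂x
  dy/dx = -(∂F/∂x)/(∂F/∂y) = -(5x^4)/(3y^2) = -5x^4/(3y^2)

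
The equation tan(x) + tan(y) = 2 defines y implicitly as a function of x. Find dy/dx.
Take d/dx of both sides. Since y is implicitly a function of x, the chain rule attaches a y' = dy/dx factor whenever we differentiate through y.

Set F(x, y) = (left side) − (right side), so the curve is F = 0. Differentiating each term of F:
  d/dx[tan(x)] = tan(x)^2 + 1
  d/dx[tan(y)] = y'(tan(y)^2 + 1)
  d/dx[-2] = 0

Collecting, the y'-free part is the partial derivative in x and the y' coefficient is the partial derivative in y:
  ∂F/∂x = tan(x)^2 + 1
  ∂F/∂y = tan(y)^2 + 1

so d/dx[F(x, y(x))] = ∂F/∂x + (∂F/∂y)·y' = 0. Rearranging,
  dy/dx = -(∂F/∂x)/(∂F/∂y) = -(tan(x)^2 + 1)/(tan(y)^2 + 1) = -cos(y)^2/cos(x)^2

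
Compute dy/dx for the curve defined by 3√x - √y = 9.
Apply d/dx to both sides, remembering that y depends on x. Each occurrence of y therefore brings in a y' = dy/dx via the chain rule.

With F(x, y) equal to the left-hand side minus the right, differentiate F term by term:
  d/dx[3√(x)] = 3/(2√(x))
  d/dx[-√(y)] = -y'/(2√(y))
  d/dx[-9] = 0
Adding these up, d/dx[F] = 0 becomes
  (3/(2√(x))) + (-1/(2√(y)))·y' = 0,
so isolating y',
  dy/dx = -(3/(2√(x)))/(-1/(2√(y))) = 3√(y)/√(x)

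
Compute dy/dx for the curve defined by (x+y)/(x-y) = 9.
Differentiate the relation implicitly: treat y = y(x) and apply the chain rule, so every y-derivative picks up a y' = dy/dx factor.

With everything moved to the left-hand side, differentiate term by term:
  d/dx[(x + y)/(x - y)] = (y' + 1)/(x - y) + (x + y)(y' - 1)/(x - y)^2
  d/dx[-9] = 0

Separating the contributions that come from x directly and those that come through y:
  without y':      1/(x - y) - (x + y)/(x - y)^2
  multiplying y':  1/(x - y) + (x + y)/(x - y)^2

so (1/(x - y) - (x + y)/(x - y)^2) + (1/(x - y) + (x + y)/(x - y)^2)·y' = 0, and therefore
  dy/dx = -(1/(x - y) - (x + y)/(x - y)^2)/(1/(x - y) + (x + y)/(x - y)^2)
        = -(-2y/(x - y)^2)/(2x/(x - y)^2) = y/x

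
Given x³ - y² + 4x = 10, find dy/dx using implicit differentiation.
Differentiate the relation implicitly: treat y = y(x) and apply the chain rule, so every y-derivative picks up a y' = dy/dx factor.

With everything moved to the left-hand side, differentiate term by term:
  d/dx[x^3] = 3x^2
  d/dx[4x] = 4
  d/dx[-y^2] = -2y·y'
  d/dx[-10] = 0

Separating the contributions that come from x directly and those that come through y:
  without y':      3x^2 + 4
  multiplying y':  -2y

so (3x^2 + 4) + (-2y)·y' = 0, and therefore
  dy/dx = -(3x^2 + 4)/(-2y) = (3x^2 + 4)/(2y)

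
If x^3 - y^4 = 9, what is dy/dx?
Differentiate the relation implicitly: treat y = y(x) and apply the chain rule, so every y-derivative picks up a y' = dy/dx factor.

With everything moved to the left-hand side, differentiate term by term:
  d/dx[x^3] = 3x^2
  d/dx[-y^4] = -4y^3·y'
  d/dx[-9] = 0

Separating the contributions that come from x directly and those that come through y:
  without y':      3x^2
  multiplying y':  -4y^3

so (3x^2) + (-4y^3)·y' = 0, and therefore
  dy/dx = -(3x^2)/(-4y^3) = 3x^2/(4y^3)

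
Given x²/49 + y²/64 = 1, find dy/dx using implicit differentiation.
Take d/dx of both sides. Since y is implicitly a function of x, the chain rule attaches a y' = dy/dx factor whenever we differentiate through y.

Set F(x, y) = (left side) − (right side), so the curve is F = 0. Differentiating each term of F:
  d/dx[x^2/49] = 2x/49
  d/dx[y^2/64] = y·y'/32
  d/dx[-1] = 0

Collecting, the y'-free part is the partial derivative in x and the y' coefficient is the partial derivative in y:
  ∂F/∂x = 2x/49
  ∂F/∂y = y/32

so d/dx[F(x, y(x))] = ∂F/∂x + (∂F/∂y)·y' = 0. Rearranging,
  dy/dx = -(∂F/∂x)/(∂F/∂y) = -(2x/49)/(y/32) = -64x/(49y)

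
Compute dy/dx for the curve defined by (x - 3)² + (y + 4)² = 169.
Differentiate both sides with respect to x, treating y as y(x). By the chain rule, any term containing y contributes a factor of y' = dy/dx when we differentiate it.

Move every term to one side and write the relation as F(x, y) = 0. Term by term,
  d/dx[(x - 3)^2] = 2x - 6
  d/dx[(y + 4)^2] = 2·y'(y + 4)
  d/dx[-169] = 0

The pieces without y' make up ∂F/∂x and the coefficient of y' is ∂F/∂y:
  ∂F/∂x = 2x - 6,
  ∂F/∂y = 2y + 8.

Since d/dx[F] = ∂F/∂x + (∂F/∂y)·y' = 0, solve for y':
  (∂F/∂y)·y' = -∂F/∂x
  dy/dx = -(∂F/∂x)/(∂F/∂y) = -(2x - 6)/(2y + 8) = (3 - x)/(y + 4)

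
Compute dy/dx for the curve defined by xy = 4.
Apply d/dx to both sides, remembering that y depends on x. Each occurrence of y therefore brings in a y' = dy/dx via the chain rule.

With F(x, y) equal to the left-hand side minus the right, differentiate F term by term:
  d/dx[xy] = x·y' + y
  d/dx[-4] = 0
Adding these up, d/dx[F] = 0 becomes
  (y) + (x)·y' = 0,
so isolating y',
  dy/dx = -(y)/(x) = -y/x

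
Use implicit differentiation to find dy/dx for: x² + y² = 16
Apply d/dx to both sides, remembering that y depends on x. Each occurrence of y therefore brings in a y' = dy/dx via the chain rule.

With F(x, y) equal to the left-hand side minus the right, differentiate F term by term:
  d/dx[x^2] = 2x
  d/dx[y^2] = 2y·y'
  d/dx[-16] = 0
Adding these up, d/dx[F] = 0 becomes
  (2x) + (2y)·y' = 0,
so isolating y',
  dy/dx = -(2x)/(2y) = -x/y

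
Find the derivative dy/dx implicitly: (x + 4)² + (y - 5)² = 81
Differentiate both sides with respect to x, treating y as y(x). By the chain rule, any term containing y contributes a factor of y' = dy/dx when we differentiate it.

Move every term to one side and write the relation as F(x, y) = 0. Term by term,
  d/dx[(x + 4)^2] = 2x + 8
  d/dx[(y - 5)^2] = 2·y'(y - 5)
  d/dx[-81] = 0

The pieces without y' make up ∂F/∂x and the coefficient of y' is ∂F/∂y:
  ∂F/∂x = 2x + 8,
  ∂F/∂y = 2y - 10.

Since d/dx[F] = ∂F/∂x + (∂F/∂y)·y' = 0, solve for y':
  (∂F/∂y)·y' = -∂F/∂x
  dy/dx = -(∂F/∂x)/(∂F/∂y) = -(2x + 8)/(2y - 10) = (-x - 4)/(y - 5)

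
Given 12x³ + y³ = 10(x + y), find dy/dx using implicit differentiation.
Apply d/dx to both sides, remembering that y depends on x. Each occurrence of y therefore brings in a y' = dy/dx via the chain rule.

With F(x, y) equal to the left-hand side minus the right, differentiate F term by term:
  d/dx[12x^3] = 36x^2
  d/dx[-10x] = -10
  d/dx[y^3] = 3y^2·y'
  d/dx[-10y] = -10·y'
Adding these up, d/dx[F] = 0 becomes
  (36x^2 - 10) + (3y^2 - 10)·y' = 0,
so isolating y',
  dy/dx = -(36x^2 - 10)/(3y^2 - 10) = 2(5 - 18x^2)/(3y^2 - 10)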